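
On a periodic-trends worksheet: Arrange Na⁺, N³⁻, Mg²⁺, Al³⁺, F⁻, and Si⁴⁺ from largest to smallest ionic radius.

N³⁻ > F⁻ > Na⁺ > Mg²⁺ > Al³⁺ > Si⁴⁺

Each ion has 10 electrons. The ranking follows nuclear charge in reverse — greater Z gives a smaller radius. Si⁴⁺ (Z=14), Al³⁺ (Z=13), Mg²⁺ (Z=12), Na⁺ (Z=11), F⁻ (Z=9), N³⁻ (Z=7).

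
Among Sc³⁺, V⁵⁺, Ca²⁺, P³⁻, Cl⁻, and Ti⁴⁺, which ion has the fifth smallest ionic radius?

Cl⁻

Each ion has 18 electrons. The ranking follows nuclear charge in reverse — greater Z gives a smaller radius. V⁵⁺ (Z=23), Ti⁴⁺ (Z=22), Sc³⁺ (Z=21), Ca²⁺ (Z=20), Cl⁻ (Z=17), P³⁻ (Z=15).
So the order is V⁵⁺ < Ti⁴⁺ < Sc³⁺ < Ca²⁺ < Cl⁻ < P³⁻; the 5th-smallest ion is Cl⁻.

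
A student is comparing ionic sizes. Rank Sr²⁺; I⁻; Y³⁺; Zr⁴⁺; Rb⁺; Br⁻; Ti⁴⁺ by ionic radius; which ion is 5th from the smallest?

Tabulating Z and e⁻: Ti⁴⁺ (Z=22, 18 e⁻), Zr⁴⁺ (Z=40, 36 e⁻), Y³⁺ (Z=39, 36 e⁻), Sr²⁺ (Z=38, 36 e⁻), Rb⁺ (Z=37, 36 e⁻), Br⁻ (Z=35, 36 e⁻), I⁻ (Z=53, 54 e⁻). Ti⁴⁺ < Zr⁴⁺ (same group, 1 shell fewer); Zr⁴⁺ < Y³⁺ (isoelectronic, higher Z=40 is smaller); Y³⁺ < Sr²⁺ (both 36 e⁻, Z=39>38); Sr²⁺ < Rb⁺ (both 36 e⁻, Z=38>37); Rb⁺ < Br⁻ (both 36 e⁻, Z=37>35); Br⁻ < I⁻ (same group, 1 shell fewer).
That gives Ti⁴⁺ < Zr⁴⁺ < Y³⁺ < Sr²⁺ < Rb⁺ < Br⁻ < I⁻. From the smallest end, number 5 is Rb⁺.

Rb⁺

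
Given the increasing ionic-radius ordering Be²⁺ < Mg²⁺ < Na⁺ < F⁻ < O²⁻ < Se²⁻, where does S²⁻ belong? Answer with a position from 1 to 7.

6

Electron counts and nuclear charges: Be²⁺ (Z=4, 2 e⁻), Mg²⁺ (Z=12, 10 e⁻), Na⁺ (Z=11, 10 e⁻), F⁻ (Z=9, 10 e⁻), O²⁻ (Z=8, 10 e⁻), S²⁻ (Z=16, 18 e⁻), Se²⁻ (Z=34, 36 e⁻). Be²⁺ < Mg²⁺ (same group, 1 shell fewer); Mg²⁺ < Na⁺ (both 10 e⁻, Z=12>11); Na⁺ < F⁻ (isoelectronic, higher Z=11 is smaller); F⁻ < O²⁻ (isoelectronic, higher Z=9 is smaller); O²⁻ < S²⁻ (same group, 1 shell fewer); S²⁻ < Se²⁻ (same group, 1 shell fewer).
Putting S²⁻ in gives Be²⁺ < Mg²⁺ < Na⁺ < F⁻ < O²⁻ < S²⁻ < Se²⁻; it lands at slot 6.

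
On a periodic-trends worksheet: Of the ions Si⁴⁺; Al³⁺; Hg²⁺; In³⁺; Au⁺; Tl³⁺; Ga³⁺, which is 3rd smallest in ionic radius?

Work out protons and electrons: Si⁴⁺ has 10 e⁻ (Z=14), Al³⁺ has 10 e⁻ (Z=13), Ga³⁺ has 28 e⁻ (Z=31), In³⁺ has 46 e⁻ (Z=49), Tl³⁺ has 78 e⁻ (Z=81), Hg²⁺ has 78 e⁻ (Z=80), Au⁺ has 78 e⁻ (Z=79). Si⁴⁺ < Al³⁺ (isoelectronic, higher Z=14 is smaller); Al³⁺ < Ga³⁺ (same group, period 3 vs 4); Ga³⁺ < In³⁺ (same group, period 4 vs 5); In³⁺ < Tl³⁺ (same group, 1 shell fewer); Tl³⁺ < Hg²⁺ (isoelectronic, higher Z=81 is smaller); Hg²⁺ < Au⁺ (isoelectronic, higher Z=80 is smaller).
Full ascending order: Si⁴⁺ < Al³⁺ < Ga³⁺ < In³⁺ < Tl³⁺ < Hg²⁺ < Au⁺. Counting from the smallest, position 3 is Ga³⁺.

Ga³⁺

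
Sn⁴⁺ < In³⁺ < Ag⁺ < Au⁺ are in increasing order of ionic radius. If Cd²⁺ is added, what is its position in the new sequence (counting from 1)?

3

Sn⁴⁺ (Z=50, 46 e⁻), In³⁺ (Z=49, 46 e⁻), Cd²⁺ (Z=48, 46 e⁻), Ag⁺ (Z=47, 46 e⁻), Au⁺ (Z=79, 78 e⁻). Sn⁴⁺ < In³⁺ (both 46 e⁻, Z=50>49); In³⁺ < Cd²⁺ (isoelectronic, higher Z=49 is smaller); Cd²⁺ < Ag⁺ (isoelectronic, higher Z=48 is smaller); Ag⁺ < Au⁺ (same group, period 5 vs 6).
Merged order: Sn⁴⁺ < In³⁺ < Cd²⁺ < Ag⁺ < Au⁺ — Cd²⁺ is number 3.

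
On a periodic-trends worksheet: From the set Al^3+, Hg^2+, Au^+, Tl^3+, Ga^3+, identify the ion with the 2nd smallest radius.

Ga^3+

Tabulating Z and e⁻: Al^3+: 10 e⁻, Z=13, Ga^3+: 28 e⁻, Z=31, Tl^3+: 78 e⁻, Z=81, Hg^2+: 78 e⁻, Z=80, Au^+: 78 e⁻, Z=79. Al^3+ < Ga^3+ (same group, 1 shell fewer); Ga^3+ < Tl^3+ (same group, period 4 vs 6); Tl^3+ < Hg^2+ (both 78 e⁻, Z=81>80); Hg^2+ < Au^+ (both 78 e⁻, Z=80>79).
So the order is Al^3+ < Ga^3+ < Tl^3+ < Hg^2+ < Au^+; the 2nd-smallest ion is Ga^3+.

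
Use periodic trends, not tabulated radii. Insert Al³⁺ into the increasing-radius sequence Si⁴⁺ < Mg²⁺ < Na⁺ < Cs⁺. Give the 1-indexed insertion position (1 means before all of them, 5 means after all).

Work out protons and electrons: Si⁴⁺ (Z=14, 10 e⁻), Al³⁺ (Z=13, 10 e⁻), Mg²⁺ (Z=12, 10 e⁻), Na⁺ (Z=11, 10 e⁻), Cs⁺ (Z=55, 54 e⁻). Si⁴⁺ < Al³⁺ (isoelectronic, higher Z=14 is smaller); Al³⁺ < Mg²⁺ (both 10 e⁻, Z=13>12); Mg²⁺ < Na⁺ (both 10 e⁻, Z=12>11); Na⁺ < Cs⁺ (same group, 3 shells fewer).
Merged order: Si⁴⁺ < Al³⁺ < Mg²⁺ < Na⁺ < Cs⁺ — Al³⁺ is number 2.

2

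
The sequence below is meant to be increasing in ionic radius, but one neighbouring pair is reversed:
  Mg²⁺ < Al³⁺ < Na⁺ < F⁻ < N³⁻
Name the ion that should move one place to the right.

Mg²⁺

Compare adjacent ions: both have 10 electrons but Z(Al)=13 > Z(Mg)=12, so Al³⁺ should be the smaller of the two — yet in this increasing list Mg²⁺ sits before Al³⁺. Nothing else is reversed, so Mg²⁺ should move one place to the right.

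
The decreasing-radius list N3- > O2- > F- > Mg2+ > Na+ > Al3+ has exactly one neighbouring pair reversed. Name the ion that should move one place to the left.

Na+

Scanning neighbour by neighbour, only Mg2+/Na+ violates a trend: Mg2+ and Na+ share 10 electrons; the higher nuclear charge on Mg (Z=12) contracts it more, so Mg2+ < Na+. That makes Na+ the one sitting a position late relative to where it belongs.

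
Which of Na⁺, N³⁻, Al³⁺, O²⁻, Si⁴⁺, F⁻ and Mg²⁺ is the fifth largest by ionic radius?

These species are isoelectronic with 10 electrons. The only difference is the number of protons: Si⁴⁺ (Z=14), Al³⁺ (Z=13), Mg²⁺ (Z=12), Na⁺ (Z=11), F⁻ (Z=9), O²⁻ (Z=8), N³⁻ (Z=7). The strongest nuclear pull (Si⁴⁺) gives the smallest ion.
Full ascending order: Si⁴⁺ < Al³⁺ < Mg²⁺ < Na⁺ < F⁻ < O²⁻ < N³⁻. Counting from the largest, position 5 is Mg²⁺.

Mg²⁺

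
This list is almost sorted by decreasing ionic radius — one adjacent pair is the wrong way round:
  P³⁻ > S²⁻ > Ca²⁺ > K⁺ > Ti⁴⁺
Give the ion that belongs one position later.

The pair Ca²⁺, K⁺ is the wrong way round — both have 18 electrons but Z(Ca)=20 > Z(K)=19, so Ca²⁺ should be the smaller of the two. All other adjacent pairs agree with periodic trends, so Ca²⁺ is the misplaced ion.

Ca²⁺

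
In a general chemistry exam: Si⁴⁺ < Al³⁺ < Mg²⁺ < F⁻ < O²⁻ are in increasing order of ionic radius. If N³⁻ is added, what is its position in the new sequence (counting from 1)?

Isoelectronic series (10 e⁻ each). Size is set by nuclear charge: more protons means a smaller ion. Si⁴⁺ (Z=14), Al³⁺ (Z=13), Mg²⁺ (Z=12), F⁻ (Z=9), O²⁻ (Z=8), N³⁻ (Z=7).
Merged order: Si⁴⁺ < Al³⁺ < Mg²⁺ < F⁻ < O²⁻ < N³⁻ — N³⁻ is number 6.

6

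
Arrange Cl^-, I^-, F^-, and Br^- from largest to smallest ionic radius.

Same group, same charge. Going down the group adds an extra shell of electrons, so the ion gets larger: F^- is highest in the group and smallest.

I^- > Br^- > Cl^- > F^-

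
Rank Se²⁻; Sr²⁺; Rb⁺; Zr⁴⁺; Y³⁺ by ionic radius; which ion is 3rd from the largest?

Each ion has 36 electrons. The ranking follows nuclear charge in reverse — greater Z gives a smaller radius. Zr⁴⁺ (Z=40), Y³⁺ (Z=39), Sr²⁺ (Z=38), Rb⁺ (Z=37), Se²⁻ (Z=34).
So the order is Zr⁴⁺ < Y³⁺ < Sr²⁺ < Rb⁺ < Se²⁻; the 3rd-largest ion is Sr²⁺.

Sr²⁺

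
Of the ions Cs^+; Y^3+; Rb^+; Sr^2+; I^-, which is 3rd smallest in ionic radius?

Tabulating Z and e⁻: Y^3+ has 36 e⁻ (Z=39), Sr^2+ has 36 e⁻ (Z=38), Rb^+ has 36 e⁻ (Z=37), Cs^+ has 54 e⁻ (Z=55), I^- has 54 e⁻ (Z=53). Y^3+ < Sr^2+ (both 36 e⁻, Z=39>38); Sr^2+ < Rb^+ (both 36 e⁻, Z=38>37); Rb^+ < Cs^+ (same group, 1 shell fewer); Cs^+ < I^- (both 54 e⁻, Z=55>53).
So the order is Y^3+ < Sr^2+ < Rb^+ < Cs^+ < I^-; the 3rd-smallest ion is Rb^+.

Rb^+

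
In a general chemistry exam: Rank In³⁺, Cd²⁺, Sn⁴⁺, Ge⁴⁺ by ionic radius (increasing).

Ge⁴⁺ < Sn⁴⁺ < In³⁺ < Cd²⁺

Work out protons and electrons: Ge⁴⁺ (Z=32, 28 e⁻), Sn⁴⁺ (Z=50, 46 e⁻), In³⁺ (Z=49, 46 e⁻), Cd²⁺ (Z=48, 46 e⁻). Ge⁴⁺ < Sn⁴⁺ (same group, period 4 vs 5); Sn⁴⁺ < In³⁺ (isoelectronic, higher Z=50 is smaller); In³⁺ < Cd²⁺ (isoelectronic, higher Z=49 is smaller).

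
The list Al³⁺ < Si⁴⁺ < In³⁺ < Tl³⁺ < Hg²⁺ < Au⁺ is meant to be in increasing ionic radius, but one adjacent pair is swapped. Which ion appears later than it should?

Check each adjacent pair. Al³⁺ and Si⁴⁺ are reversed: both have 10 electrons but Z(Si)=14 > Z(Al)=13, so Si⁴⁺ should be the smaller of the two. No other neighbouring pair contradicts the periodic trends, so Si⁴⁺ is the ion listed too late.

Si⁴⁺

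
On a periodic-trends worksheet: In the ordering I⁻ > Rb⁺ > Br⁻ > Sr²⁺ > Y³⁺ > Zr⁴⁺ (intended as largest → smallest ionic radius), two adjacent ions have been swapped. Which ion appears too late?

Compare adjacent ions: they are isoelectronic (36 e⁻) and Rb has more protons than Br (37 vs 35), making Rb⁺ smaller — yet in this decreasing list Rb⁺ sits before Br⁻. Nothing else is reversed, so Br⁻ should move one place to the left.

Br⁻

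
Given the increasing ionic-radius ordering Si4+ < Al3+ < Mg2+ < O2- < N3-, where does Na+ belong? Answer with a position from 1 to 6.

4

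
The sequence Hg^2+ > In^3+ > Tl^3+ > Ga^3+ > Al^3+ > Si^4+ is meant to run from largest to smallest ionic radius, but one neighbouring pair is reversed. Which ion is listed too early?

In^3+

Check each adjacent pair. In^3+ and Tl^3+ are reversed: same group and charge — period 5 sits above period 6, so In^3+ is smaller. No other neighbouring pair contradicts the periodic trends, so In^3+ is the ion listed too early.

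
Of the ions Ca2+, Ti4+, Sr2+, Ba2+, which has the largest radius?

Work out protons and electrons: Ti4+ (Z=22, 18 e⁻), Ca2+ (Z=20, 18 e⁻), Sr2+ (Z=38, 36 e⁻), Ba2+ (Z=56, 54 e⁻). Ti4+ < Ca2+ (isoelectronic, higher Z=22 is smaller); Ca2+ < Sr2+ (same group, period 4 vs 5); Sr2+ < Ba2+ (same group, 1 shell fewer).

Ba2+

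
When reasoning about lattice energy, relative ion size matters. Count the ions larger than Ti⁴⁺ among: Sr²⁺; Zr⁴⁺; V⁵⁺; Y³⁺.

3

First list Z and electron count for each: V⁵⁺ (Z=23, 18 e⁻), Ti⁴⁺ (Z=22, 18 e⁻), Zr⁴⁺ (Z=40, 36 e⁻), Y³⁺ (Z=39, 36 e⁻), Sr²⁺ (Z=38, 36 e⁻). V⁵⁺ < Ti⁴⁺ (both 18 e⁻, Z=23>22); Ti⁴⁺ < Zr⁴⁺ (same group, 1 shell fewer); Zr⁴⁺ < Y³⁺ (isoelectronic, higher Z=40 is smaller); Y³⁺ < Sr²⁺ (both 36 e⁻, Z=39>38).
Ordering all of them (including Ti⁴⁺) by radius gives V⁵⁺ < Ti⁴⁺ < Zr⁴⁺ < Y³⁺ < Sr²⁺. So 3 are larger.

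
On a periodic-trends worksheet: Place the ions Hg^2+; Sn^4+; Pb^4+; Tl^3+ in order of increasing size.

Sn^4+ has 46 e⁻ (Z=50), Pb^4+ has 78 e⁻ (Z=82), Tl^3+ has 78 e⁻ (Z=81), Hg^2+ has 78 e⁻ (Z=80). Sn^4+ < Pb^4+ (same group, period 5 vs 6); Pb^4+ < Tl^3+ (both 78 e⁻, Z=82>81); Tl^3+ < Hg^2+ (isoelectronic, higher Z=81 is smaller).

Sn^4+ < Pb^4+ < Tl^3+ < Hg^2+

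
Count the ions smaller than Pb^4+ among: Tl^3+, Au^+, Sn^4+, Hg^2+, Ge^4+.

First list Z and electron count for each: Ge^4+ (Z=32, 28 e⁻), Sn^4+ (Z=50, 46 e⁻), Pb^4+ (Z=82, 78 e⁻), Tl^3+ (Z=81, 78 e⁻), Hg^2+ (Z=80, 78 e⁻), Au^+ (Z=79, 78 e⁻). Ge^4+ < Sn^4+ (same group, 1 shell fewer); Sn^4+ < Pb^4+ (same group, period 5 vs 6); Pb^4+ < Tl^3+ (isoelectronic, higher Z=82 is smaller); Tl^3+ < Hg^2+ (isoelectronic, higher Z=81 is smaller); Hg^2+ < Au^+ (isoelectronic, higher Z=80 is smaller).
Relative to Pb^4+, the ions that are smaller are Ge^4+, Sn^4+. So 2 are smaller.

2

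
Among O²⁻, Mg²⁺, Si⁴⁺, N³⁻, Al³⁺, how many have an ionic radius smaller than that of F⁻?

3

These species are isoelectronic with 10 electrons. The only difference is the number of protons: Si⁴⁺ (Z=14), Al³⁺ (Z=13), Mg²⁺ (Z=12), F⁻ (Z=9), O²⁻ (Z=8), N³⁻ (Z=7). The strongest nuclear pull (Si⁴⁺) gives the smallest ion.
Overall: Si⁴⁺ < Al³⁺ < Mg²⁺ < F⁻ < O²⁻ < N³⁻. F⁻ has 3 below it and 2 above. That's 3.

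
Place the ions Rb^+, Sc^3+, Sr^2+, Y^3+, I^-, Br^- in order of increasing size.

Sc^3+ < Y^3+ < Sr^2+ < Rb^+ < Br^- < I^-

Electron counts and nuclear charges: Sc^3+ (Z=21, 18 e⁻), Y^3+ (Z=39, 36 e⁻), Sr^2+ (Z=38, 36 e⁻), Rb^+ (Z=37, 36 e⁻), Br^- (Z=35, 36 e⁻), I^- (Z=53, 54 e⁻). Sc^3+ < Y^3+ (same group, 1 shell fewer); Y^3+ < Sr^2+ (isoelectronic, higher Z=39 is smaller); Sr^2+ < Rb^+ (isoelectronic, higher Z=38 is smaller); Rb^+ < Br^- (both 36 e⁻, Z=37>35); Br^- < I^- (same group, 1 shell fewer).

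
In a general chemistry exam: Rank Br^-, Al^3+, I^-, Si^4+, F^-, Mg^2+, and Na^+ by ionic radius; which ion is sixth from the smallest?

Br^-

Work out protons and electrons: Si^4+: 10 e⁻, Z=14, Al^3+: 10 e⁻, Z=13, Mg^2+: 10 e⁻, Z=12, Na^+: 10 e⁻, Z=11, F^-: 10 e⁻, Z=9, Br^-: 36 e⁻, Z=35, I^-: 54 e⁻, Z=53. Si^4+ < Al^3+ (both 10 e⁻, Z=14>13); Al^3+ < Mg^2+ (both 10 e⁻, Z=13>12); Mg^2+ < Na^+ (isoelectronic, higher Z=12 is smaller); Na^+ < F^- (both 10 e⁻, Z=11>9); F^- < Br^- (same group, period 2 vs 4); Br^- < I^- (same group, 1 shell fewer).
That gives Si^4+ < Al^3+ < Mg^2+ < Na^+ < F^- < Br^- < I^-. From the smallest end, number 6 is Br^-.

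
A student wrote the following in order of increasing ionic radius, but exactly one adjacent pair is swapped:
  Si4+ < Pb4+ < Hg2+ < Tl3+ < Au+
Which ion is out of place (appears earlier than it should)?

Hg2+

Scanning neighbour by neighbour, only Hg2+/Tl3+ violates a trend: both have 78 electrons but Z(Tl)=81 > Z(Hg)=80, so Tl3+ should be the smaller of the two. That makes Hg2+ the one sitting a position early relative to where it belongs.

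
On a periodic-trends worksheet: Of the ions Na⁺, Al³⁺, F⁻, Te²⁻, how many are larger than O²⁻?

1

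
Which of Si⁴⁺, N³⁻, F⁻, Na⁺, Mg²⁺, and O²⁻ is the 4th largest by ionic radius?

Na⁺

Each ion has 10 electrons. The ranking follows nuclear charge in reverse — greater Z gives a smaller radius. Si⁴⁺ (Z=14), Mg²⁺ (Z=12), Na⁺ (Z=11), F⁻ (Z=9), O²⁻ (Z=8), N³⁻ (Z=7).
That gives Si⁴⁺ < Mg²⁺ < Na⁺ < F⁻ < O²⁻ < N³⁻. From the largest end, number 4 is Na⁺.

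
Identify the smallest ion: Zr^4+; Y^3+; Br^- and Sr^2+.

Zr^4+

These species are isoelectronic with 36 electrons. The only difference is the number of protons: Zr^4+ (Z=40), Y^3+ (Z=39), Sr^2+ (Z=38), Br^- (Z=35). The strongest nuclear pull (Zr^4+) gives the smallest ion.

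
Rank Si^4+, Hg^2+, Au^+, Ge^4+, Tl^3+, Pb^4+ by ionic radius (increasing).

Si^4+: 10 e⁻, Z=14, Ge^4+: 28 e⁻, Z=32, Pb^4+: 78 e⁻, Z=82, Tl^3+: 78 e⁻, Z=81, Hg^2+: 78 e⁻, Z=80, Au^+: 78 e⁻, Z=79. Si^4+ < Ge^4+ (same group, period 3 vs 4); Ge^4+ < Pb^4+ (same group, 2 shells fewer); Pb^4+ < Tl^3+ (isoelectronic, higher Z=82 is smaller); Tl^3+ < Hg^2+ (both 78 e⁻, Z=81>80); Hg^2+ < Au^+ (isoelectronic, higher Z=80 is smaller).

Si^4+ < Ge^4+ < Pb^4+ < Tl^3+ < Hg^2+ < Au^+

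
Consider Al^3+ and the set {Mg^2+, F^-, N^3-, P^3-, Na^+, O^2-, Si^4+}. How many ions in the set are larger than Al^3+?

6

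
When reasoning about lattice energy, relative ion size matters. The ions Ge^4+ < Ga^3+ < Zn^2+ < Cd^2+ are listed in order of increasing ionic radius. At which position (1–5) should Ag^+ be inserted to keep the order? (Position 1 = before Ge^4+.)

5

Work out protons and electrons: Ge^4+ has 28 e⁻ (Z=32), Ga^3+ has 28 e⁻ (Z=31), Zn^2+ has 28 e⁻ (Z=30), Cd^2+ has 46 e⁻ (Z=48), Ag^+ has 46 e⁻ (Z=47). Ge^4+ < Ga^3+ (isoelectronic, higher Z=32 is smaller); Ga^3+ < Zn^2+ (both 28 e⁻, Z=31>30); Zn^2+ < Cd^2+ (same group, 1 shell fewer); Cd^2+ < Ag^+ (both 46 e⁻, Z=48>47).
With Ag^+ included the full order is Ge^4+ < Ga^3+ < Zn^2+ < Cd^2+ < Ag^+, so it takes position 5.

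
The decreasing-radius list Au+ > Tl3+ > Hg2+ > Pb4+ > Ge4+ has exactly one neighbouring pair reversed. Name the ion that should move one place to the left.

Hg2+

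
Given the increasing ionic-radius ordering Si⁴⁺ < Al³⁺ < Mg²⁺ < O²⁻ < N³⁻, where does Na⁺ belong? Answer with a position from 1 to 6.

Each ion has 10 electrons. The ranking follows nuclear charge in reverse — greater Z gives a smaller radius. Si⁴⁺ (Z=14), Al³⁺ (Z=13), Mg²⁺ (Z=12), Na⁺ (Z=11), O²⁻ (Z=8), N³⁻ (Z=7).
The complete sequence is Si⁴⁺ < Al³⁺ < Mg²⁺ < Na⁺ < O²⁻ < N³⁻. Na⁺ sits at position 4.

4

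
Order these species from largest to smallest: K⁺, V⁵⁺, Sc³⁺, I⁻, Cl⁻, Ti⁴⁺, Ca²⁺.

Work out protons and electrons: V⁵⁺ has 18 e⁻ (Z=23), Ti⁴⁺ has 18 e⁻ (Z=22), Sc³⁺ has 18 e⁻ (Z=21), Ca²⁺ has 18 e⁻ (Z=20), K⁺ has 18 e⁻ (Z=19), Cl⁻ has 18 e⁻ (Z=17), I⁻ has 54 e⁻ (Z=53). V⁵⁺ < Ti⁴⁺ (both 18 e⁻, Z=23>22); Ti⁴⁺ < Sc³⁺ (isoelectronic, higher Z=22 is smaller); Sc³⁺ < Ca²⁺ (isoelectronic, higher Z=21 is smaller); Ca²⁺ < K⁺ (isoelectronic, higher Z=20 is smaller); K⁺ < Cl⁻ (both 18 e⁻, Z=19>17); Cl⁻ < I⁻ (same group, period 3 vs 5).

I⁻ > Cl⁻ > K⁺ > Ca²⁺ > Sc³⁺ > Ti⁴⁺ > V⁵⁺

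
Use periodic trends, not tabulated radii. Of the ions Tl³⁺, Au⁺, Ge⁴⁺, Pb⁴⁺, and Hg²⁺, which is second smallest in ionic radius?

Pb⁴⁺

Work out protons and electrons: Ge⁴⁺ has 28 e⁻ (Z=32), Pb⁴⁺ has 78 e⁻ (Z=82), Tl³⁺ has 78 e⁻ (Z=81), Hg²⁺ has 78 e⁻ (Z=80), Au⁺ has 78 e⁻ (Z=79). Ge⁴⁺ < Pb⁴⁺ (same group, 2 shells fewer); Pb⁴⁺ < Tl³⁺ (isoelectronic, higher Z=82 is smaller); Tl³⁺ < Hg²⁺ (isoelectronic, higher Z=81 is smaller); Hg²⁺ < Au⁺ (both 78 e⁻, Z=80>79).
So the order is Ge⁴⁺ < Pb⁴⁺ < Tl³⁺ < Hg²⁺ < Au⁺; the 2nd-smallest ion is Pb⁴⁺.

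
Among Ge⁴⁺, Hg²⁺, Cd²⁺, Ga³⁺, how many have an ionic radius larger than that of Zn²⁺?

First list Z and electron count for each: Ge⁴⁺: 28 e⁻, Z=32, Ga³⁺: 28 e⁻, Z=31, Zn²⁺: 28 e⁻, Z=30, Cd²⁺: 46 e⁻, Z=48, Hg²⁺: 78 e⁻, Z=80. Ge⁴⁺ < Ga³⁺ (both 28 e⁻, Z=32>31); Ga³⁺ < Zn²⁺ (isoelectronic, higher Z=31 is smaller); Zn²⁺ < Cd²⁺ (same group, 1 shell fewer); Cd²⁺ < Hg²⁺ (same group, 1 shell fewer).
Placing each against Zn²⁺: smaller — Ge⁴⁺, Ga³⁺; larger — Cd²⁺, Hg²⁺. That's 2.

2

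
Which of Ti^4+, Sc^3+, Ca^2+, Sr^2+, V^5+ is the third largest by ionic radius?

Sc^3+

Work out protons and electrons: V^5+ has 18 e⁻ (Z=23), Ti^4+ has 18 e⁻ (Z=22), Sc^3+ has 18 e⁻ (Z=21), Ca^2+ has 18 e⁻ (Z=20), Sr^2+ has 36 e⁻ (Z=38). V^5+ < Ti^4+ (isoelectronic, higher Z=23 is smaller); Ti^4+ < Sc^3+ (both 18 e⁻, Z=22>21); Sc^3+ < Ca^2+ (isoelectronic, higher Z=21 is smaller); Ca^2+ < Sr^2+ (same group, period 4 vs 5).
Full ascending order: V^5+ < Ti^4+ < Sc^3+ < Ca^2+ < Sr^2+. Counting from the largest, position 3 is Sc^3+.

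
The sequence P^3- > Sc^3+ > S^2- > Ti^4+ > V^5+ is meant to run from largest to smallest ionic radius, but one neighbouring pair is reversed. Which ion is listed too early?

Sc^3+

Compare adjacent ions: both have 18 electrons but Z(Sc)=21 > Z(S)=16, so Sc^3+ should be the smaller of the two — yet in this decreasing list Sc^3+ sits before S^2-. Nothing else is reversed, so Sc^3+ should move one place to the right.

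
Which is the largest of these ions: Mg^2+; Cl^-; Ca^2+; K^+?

Electron counts and nuclear charges: Mg^2+: 10 e⁻, Z=12, Ca^2+: 18 e⁻, Z=20, K^+: 18 e⁻, Z=19, Cl^-: 18 e⁻, Z=17. Mg^2+ < Ca^2+ (same group, period 3 vs 4); Ca^2+ < K^+ (isoelectronic, higher Z=20 is smaller); K^+ < Cl^- (both 18 e⁻, Z=19>17).

Cl^-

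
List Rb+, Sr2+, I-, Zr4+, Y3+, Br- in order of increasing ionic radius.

Electron counts and nuclear charges: Zr4+ has 36 e⁻ (Z=40), Y3+ has 36 e⁻ (Z=39), Sr2+ has 36 e⁻ (Z=38), Rb+ has 36 e⁻ (Z=37), Br- has 36 e⁻ (Z=35), I- has 54 e⁻ (Z=53). Zr4+ < Y3+ (isoelectronic, higher Z=40 is smaller); Y3+ < Sr2+ (isoelectronic, higher Z=39 is smaller); Sr2+ < Rb+ (isoelectronic, higher Z=38 is smaller); Rb+ < Br- (isoelectronic, higher Z=37 is smaller); Br- < I- (same group, 1 shell fewer).

Zr4+ < Y3+ < Sr2+ < Rb+ < Br- < I-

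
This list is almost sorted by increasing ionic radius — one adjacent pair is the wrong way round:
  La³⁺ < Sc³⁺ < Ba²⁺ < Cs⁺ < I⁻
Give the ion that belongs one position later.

La³⁺

Scanning neighbour by neighbour, only La³⁺/Sc³⁺ violates a trend: both in group 3 with the same charge; Sc³⁺ (period 4) has the smaller radius. That makes La³⁺ the one sitting a position early relative to where it belongs.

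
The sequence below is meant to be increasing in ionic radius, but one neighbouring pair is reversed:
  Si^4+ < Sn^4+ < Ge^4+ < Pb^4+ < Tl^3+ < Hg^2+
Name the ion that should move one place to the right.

Sn^4+

Check each adjacent pair. Sn^4+ and Ge^4+ are reversed: both in group 14 with the same charge; Ge^4+ (period 4) has the smaller radius. No other neighbouring pair contradicts the periodic trends, so Sn^4+ is the ion listed too early.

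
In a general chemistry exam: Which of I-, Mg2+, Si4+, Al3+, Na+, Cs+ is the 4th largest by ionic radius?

Mg2+

Tabulating Z and e⁻: Si4+ has 10 e⁻ (Z=14), Al3+ has 10 e⁻ (Z=13), Mg2+ has 10 e⁻ (Z=12), Na+ has 10 e⁻ (Z=11), Cs+ has 54 e⁻ (Z=55), I- has 54 e⁻ (Z=53). Si4+ < Al3+ (isoelectronic, higher Z=14 is smaller); Al3+ < Mg2+ (isoelectronic, higher Z=13 is smaller); Mg2+ < Na+ (isoelectronic, higher Z=12 is smaller); Na+ < Cs+ (same group, period 3 vs 6); Cs+ < I- (isoelectronic, higher Z=55 is smaller).
Ordering: Si4+ < Al3+ < Mg2+ < Na+ < Cs+ < I-. The 4th largest is Mg2+.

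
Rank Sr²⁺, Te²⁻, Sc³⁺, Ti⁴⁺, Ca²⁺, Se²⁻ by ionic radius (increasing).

Ti⁴⁺ < Sc³⁺ < Ca²⁺ < Sr²⁺ < Se²⁻ < Te²⁻

Ti⁴⁺ (Z=22, 18 e⁻), Sc³⁺ (Z=21, 18 e⁻), Ca²⁺ (Z=20, 18 e⁻), Sr²⁺ (Z=38, 36 e⁻), Se²⁻ (Z=34, 36 e⁻), Te²⁻ (Z=52, 54 e⁻). Ti⁴⁺ < Sc³⁺ (both 18 e⁻, Z=22>21); Sc³⁺ < Ca²⁺ (both 18 e⁻, Z=21>20); Ca²⁺ < Sr²⁺ (same group, 1 shell fewer); Sr²⁺ < Se²⁻ (isoelectronic, higher Z=38 is smaller); Se²⁻ < Te²⁻ (same group, period 4 vs 5).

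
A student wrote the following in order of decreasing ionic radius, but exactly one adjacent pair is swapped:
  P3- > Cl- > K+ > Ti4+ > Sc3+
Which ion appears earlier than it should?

Check each adjacent pair. Ti4+ and Sc3+ are reversed: they are isoelectronic (18 e⁻) and Ti has more protons than Sc (22 vs 21), making Ti4+ smaller. No other neighbouring pair contradicts the periodic trends, so Ti4+ is the ion listed too early.

Ti4+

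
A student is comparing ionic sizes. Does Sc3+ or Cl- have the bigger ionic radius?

Cl-

Each ion has 18 electrons. The ranking follows nuclear charge in reverse — greater Z gives a smaller radius. Sc3+ (Z=21), Cl- (Z=17).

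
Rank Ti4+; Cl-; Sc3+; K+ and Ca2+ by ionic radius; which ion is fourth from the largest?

Sc3+

Each ion has 18 electrons. The ranking follows nuclear charge in reverse — greater Z gives a smaller radius. Ti4+ (Z=22), Sc3+ (Z=21), Ca2+ (Z=20), K+ (Z=19), Cl- (Z=17).
So the order is Ti4+ < Sc3+ < Ca2+ < K+ < Cl-; the 4th-largest ion is Sc3+.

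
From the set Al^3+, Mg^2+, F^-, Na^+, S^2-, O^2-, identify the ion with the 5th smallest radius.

First list Z and electron count for each: Al^3+ has 10 e⁻ (Z=13), Mg^2+ has 10 e⁻ (Z=12), Na^+ has 10 e⁻ (Z=11), F^- has 10 e⁻ (Z=9), O^2- has 10 e⁻ (Z=8), S^2- has 18 e⁻ (Z=16). Al^3+ < Mg^2+ (both 10 e⁻, Z=13>12); Mg^2+ < Na^+ (isoelectronic, higher Z=12 is smaller); Na^+ < F^- (isoelectronic, higher Z=11 is smaller); F^- < O^2- (both 10 e⁻, Z=9>8); O^2- < S^2- (same group, 1 shell fewer).
That gives Al^3+ < Mg^2+ < Na^+ < F^- < O^2- < S^2-. From the smallest end, number 5 is O^2-.

O^2-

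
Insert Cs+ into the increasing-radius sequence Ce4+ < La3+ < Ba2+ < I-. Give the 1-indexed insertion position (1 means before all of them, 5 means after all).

Isoelectronic series (54 e⁻ each). Size is set by nuclear charge: more protons means a smaller ion. Ce4+ (Z=58), La3+ (Z=57), Ba2+ (Z=56), Cs+ (Z=55), I- (Z=53).
With Cs+ included the full order is Ce4+ < La3+ < Ba2+ < Cs+ < I-, so it takes position 4.

4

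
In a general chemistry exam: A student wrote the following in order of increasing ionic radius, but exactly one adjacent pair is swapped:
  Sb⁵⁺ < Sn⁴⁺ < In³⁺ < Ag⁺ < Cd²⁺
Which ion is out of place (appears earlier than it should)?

Ag⁺

Compare adjacent ions: Cd²⁺ and Ag⁺ share 46 electrons; the higher nuclear charge on Cd (Z=48) contracts it more, so Cd²⁺ < Ag⁺ — yet in this increasing list Ag⁺ sits before Cd²⁺. Nothing else is reversed, so Ag⁺ should move one place to the right.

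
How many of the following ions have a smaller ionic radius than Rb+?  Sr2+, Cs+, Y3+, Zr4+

First list Z and electron count for each: Zr4+: 36 e⁻, Z=40, Y3+: 36 e⁻, Z=39, Sr2+: 36 e⁻, Z=38, Rb+: 36 e⁻, Z=37, Cs+: 54 e⁻, Z=55. Zr4+ < Y3+ (isoelectronic, higher Z=40 is smaller); Y3+ < Sr2+ (both 36 e⁻, Z=39>38); Sr2+ < Rb+ (isoelectronic, higher Z=38 is smaller); Rb+ < Cs+ (same group, period 5 vs 6).
Ordering all of them (including Rb+) by radius gives Zr4+ < Y3+ < Sr2+ < Rb+ < Cs+. Count: 3.

3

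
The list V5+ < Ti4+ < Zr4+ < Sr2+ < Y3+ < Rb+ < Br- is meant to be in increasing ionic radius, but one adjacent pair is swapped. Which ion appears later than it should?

Y3+

Check each adjacent pair. Sr2+ and Y3+ are reversed: Y3+ and Sr2+ share 36 electrons; the higher nuclear charge on Y (Z=39) contracts it more, so Y3+ < Sr2+. No other neighbouring pair contradicts the periodic trends, so Y3+ is the ion listed too late.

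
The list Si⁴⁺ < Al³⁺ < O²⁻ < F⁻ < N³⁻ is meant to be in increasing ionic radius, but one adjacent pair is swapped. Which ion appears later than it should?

F⁻

The pair O²⁻, F⁻ is the wrong way round — both have 10 electrons but Z(F)=9 > Z(O)=8, so F⁻ should be the smaller of the two. All other adjacent pairs agree with periodic trends, so F⁻ is the misplaced ion.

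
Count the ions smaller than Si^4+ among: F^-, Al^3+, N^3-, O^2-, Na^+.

Each ion has 10 electrons. The ranking follows nuclear charge in reverse — greater Z gives a smaller radius. Si^4+ (Z=14), Al^3+ (Z=13), Na^+ (Z=11), F^- (Z=9), O^2- (Z=8), N^3- (Z=7).
Ordering all of them (including Si^4+) by radius gives Si^4+ < Al^3+ < Na^+ < F^- < O^2- < N^3-. Count: 0.

0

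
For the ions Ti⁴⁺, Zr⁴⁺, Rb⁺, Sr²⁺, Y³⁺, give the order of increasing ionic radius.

Tabulating Z and e⁻: Ti⁴⁺: 18 e⁻, Z=22, Zr⁴⁺: 36 e⁻, Z=40, Y³⁺: 36 e⁻, Z=39, Sr²⁺: 36 e⁻, Z=38, Rb⁺: 36 e⁻, Z=37. Ti⁴⁺ < Zr⁴⁺ (same group, period 4 vs 5); Zr⁴⁺ < Y³⁺ (both 36 e⁻, Z=40>39); Y³⁺ < Sr²⁺ (both 36 e⁻, Z=39>38); Sr²⁺ < Rb⁺ (both 36 e⁻, Z=38>37).

Ti⁴⁺ < Zr⁴⁺ < Y³⁺ < Sr²⁺ < Rb⁺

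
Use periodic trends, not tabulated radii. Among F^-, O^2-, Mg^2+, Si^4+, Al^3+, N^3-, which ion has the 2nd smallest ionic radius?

Each ion has 10 electrons. The ranking follows nuclear charge in reverse — greater Z gives a smaller radius. Si^4+ (Z=14), Al^3+ (Z=13), Mg^2+ (Z=12), F^- (Z=9), O^2- (Z=8), N^3- (Z=7).
That gives Si^4+ < Al^3+ < Mg^2+ < F^- < O^2- < N^3-. From the smallest end, number 2 is Al^3+.

Al^3+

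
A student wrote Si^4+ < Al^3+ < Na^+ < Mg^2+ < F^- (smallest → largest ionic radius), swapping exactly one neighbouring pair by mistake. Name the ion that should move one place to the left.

Mg^2+

Scanning neighbour by neighbour, only Na^+/Mg^2+ violates a trend: both have 10 electrons but Z(Mg)=12 > Z(Na)=11, so Mg^2+ should be the smaller of the two. That makes Mg^2+ the one sitting a position late relative to where it belongs.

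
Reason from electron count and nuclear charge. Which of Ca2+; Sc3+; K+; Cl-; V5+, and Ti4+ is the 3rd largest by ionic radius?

Isoelectronic series (18 e⁻ each). Size is set by nuclear charge: more protons means a smaller ion. V5+ (Z=23), Ti4+ (Z=22), Sc3+ (Z=21), Ca2+ (Z=20), K+ (Z=19), Cl- (Z=17).
Ordering: V5+ < Ti4+ < Sc3+ < Ca2+ < K+ < Cl-. The 3rd largest is Ca2+.

Ca2+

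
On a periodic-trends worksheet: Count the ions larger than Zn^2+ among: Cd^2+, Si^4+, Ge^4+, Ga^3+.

Work out protons and electrons: Si^4+ has 10 e⁻ (Z=14), Ge^4+ has 28 e⁻ (Z=32), Ga^3+ has 28 e⁻ (Z=31), Zn^2+ has 28 e⁻ (Z=30), Cd^2+ has 46 e⁻ (Z=48). Si^4+ < Ge^4+ (same group, 1 shell fewer); Ge^4+ < Ga^3+ (both 28 e⁻, Z=32>31); Ga^3+ < Zn^2+ (both 28 e⁻, Z=31>30); Zn^2+ < Cd^2+ (same group, period 4 vs 5).
Relative to Zn^2+, the ions that are larger are Cd^2+. That's 1.

1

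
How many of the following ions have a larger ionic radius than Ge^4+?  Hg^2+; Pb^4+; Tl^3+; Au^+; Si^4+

Tabulating Z and e⁻: Si^4+ (Z=14, 10 e⁻), Ge^4+ (Z=32, 28 e⁻), Pb^4+ (Z=82, 78 e⁻), Tl^3+ (Z=81, 78 e⁻), Hg^2+ (Z=80, 78 e⁻), Au^+ (Z=79, 78 e⁻). Si^4+ < Ge^4+ (same group, period 3 vs 4); Ge^4+ < Pb^4+ (same group, period 4 vs 6); Pb^4+ < Tl^3+ (both 78 e⁻, Z=82>81); Tl^3+ < Hg^2+ (isoelectronic, higher Z=81 is smaller); Hg^2+ < Au^+ (both 78 e⁻, Z=80>79).
Overall: Si^4+ < Ge^4+ < Pb^4+ < Tl^3+ < Hg^2+ < Au^+. Ge^4+ has 1 below it and 4 above. Count: 4.

4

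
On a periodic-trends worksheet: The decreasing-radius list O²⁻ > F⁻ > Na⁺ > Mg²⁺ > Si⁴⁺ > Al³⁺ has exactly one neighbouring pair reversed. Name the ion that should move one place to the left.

The pair Si⁴⁺, Al³⁺ is the wrong way round — Si⁴⁺ and Al³⁺ share 10 electrons; the higher nuclear charge on Si (Z=14) contracts it more, so Si⁴⁺ < Al³⁺. All other adjacent pairs agree with periodic trends, so Al³⁺ is the misplaced ion.

Al³⁺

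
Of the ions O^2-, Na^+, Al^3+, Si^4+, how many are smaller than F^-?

These species are isoelectronic with 10 electrons. The only difference is the number of protons: Si^4+ (Z=14), Al^3+ (Z=13), Na^+ (Z=11), F^- (Z=9), O^2- (Z=8). The strongest nuclear pull (Si^4+) gives the smallest ion.
Ordering all of them (including F^-) by radius gives Si^4+ < Al^3+ < Na^+ < F^- < O^2-. That's 3.

3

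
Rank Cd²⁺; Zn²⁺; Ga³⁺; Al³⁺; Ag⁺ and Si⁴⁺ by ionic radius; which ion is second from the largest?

Cd²⁺

Electron counts and nuclear charges: Si⁴⁺: 10 e⁻, Z=14, Al³⁺: 10 e⁻, Z=13, Ga³⁺: 28 e⁻, Z=31, Zn²⁺: 28 e⁻, Z=30, Cd²⁺: 46 e⁻, Z=48, Ag⁺: 46 e⁻, Z=47. Si⁴⁺ < Al³⁺ (isoelectronic, higher Z=14 is smaller); Al³⁺ < Ga³⁺ (same group, period 3 vs 4); Ga³⁺ < Zn²⁺ (isoelectronic, higher Z=31 is smaller); Zn²⁺ < Cd²⁺ (same group, period 4 vs 5); Cd²⁺ < Ag⁺ (isoelectronic, higher Z=48 is smaller).
Full ascending order: Si⁴⁺ < Al³⁺ < Ga³⁺ < Zn²⁺ < Cd²⁺ < Ag⁺. Counting from the largest, position 2 is Cd²⁺.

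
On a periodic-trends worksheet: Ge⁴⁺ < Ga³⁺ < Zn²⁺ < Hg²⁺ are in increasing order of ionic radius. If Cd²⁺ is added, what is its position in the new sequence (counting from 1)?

4

Ge⁴⁺ (Z=32, 28 e⁻), Ga³⁺ (Z=31, 28 e⁻), Zn²⁺ (Z=30, 28 e⁻), Cd²⁺ (Z=48, 46 e⁻), Hg²⁺ (Z=80, 78 e⁻). Ge⁴⁺ < Ga³⁺ (both 28 e⁻, Z=32>31); Ga³⁺ < Zn²⁺ (isoelectronic, higher Z=31 is smaller); Zn²⁺ < Cd²⁺ (same group, 1 shell fewer); Cd²⁺ < Hg²⁺ (same group, period 5 vs 6).
Merged order: Ge⁴⁺ < Ga³⁺ < Zn²⁺ < Cd²⁺ < Hg²⁺ — Cd²⁺ is number 4.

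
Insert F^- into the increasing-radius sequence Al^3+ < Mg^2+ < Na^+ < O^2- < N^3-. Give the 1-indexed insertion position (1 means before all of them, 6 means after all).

All of these have 10 electrons (isoelectronic). With the same electron cloud, the ion with the most protons pulls it in tightest. Nuclear charges: Al^3+ (Z=13), Mg^2+ (Z=12), Na^+ (Z=11), F^- (Z=9), O^2- (Z=8), N^3- (Z=7). Highest Z is smallest.
Merged order: Al^3+ < Mg^2+ < Na^+ < F^- < O^2- < N^3- — F^- is number 4.

4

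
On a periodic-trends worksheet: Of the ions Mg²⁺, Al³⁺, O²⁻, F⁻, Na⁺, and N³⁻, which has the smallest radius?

Al³⁺

All of these have 10 electrons (isoelectronic). With the same electron cloud, the ion with the most protons pulls it in tightest. Nuclear charges: Al³⁺ (Z=13), Mg²⁺ (Z=12), Na⁺ (Z=11), F⁻ (Z=9), O²⁻ (Z=8), N³⁻ (Z=7). Highest Z is smallest.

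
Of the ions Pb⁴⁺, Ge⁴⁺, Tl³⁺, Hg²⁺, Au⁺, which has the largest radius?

Au⁺

First list Z and electron count for each: Ge⁴⁺ has 28 e⁻ (Z=32), Pb⁴⁺ has 78 e⁻ (Z=82), Tl³⁺ has 78 e⁻ (Z=81), Hg²⁺ has 78 e⁻ (Z=80), Au⁺ has 78 e⁻ (Z=79). Ge⁴⁺ < Pb⁴⁺ (same group, period 4 vs 6); Pb⁴⁺ < Tl³⁺ (isoelectronic, higher Z=82 is smaller); Tl³⁺ < Hg²⁺ (both 78 e⁻, Z=81>80); Hg²⁺ < Au⁺ (isoelectronic, higher Z=80 is smaller).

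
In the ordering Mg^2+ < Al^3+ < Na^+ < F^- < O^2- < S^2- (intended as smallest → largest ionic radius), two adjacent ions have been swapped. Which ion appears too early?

Mg^2+

Scanning neighbour by neighbour, only Mg^2+/Al^3+ violates a trend: both have 10 electrons but Z(Al)=13 > Z(Mg)=12, so Al^3+ should be the smaller of the two. That makes Mg^2+ the one sitting a position early relative to where it belongs.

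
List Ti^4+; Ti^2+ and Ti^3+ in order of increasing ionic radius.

Ti^4+ < Ti^3+ < Ti^2+

For a single element, ionic radius drops as positive charge rises — Ti^4+ < Ti^2+.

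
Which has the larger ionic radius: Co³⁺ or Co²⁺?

Co²⁺

For a single element, ionic radius drops as positive charge rises — Co³⁺ < Co²⁺.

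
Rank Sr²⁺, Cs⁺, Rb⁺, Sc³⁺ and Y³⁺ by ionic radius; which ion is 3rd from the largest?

Sr²⁺

Work out protons and electrons: Sc³⁺: 18 e⁻, Z=21, Y³⁺: 36 e⁻, Z=39, Sr²⁺: 36 e⁻, Z=38, Rb⁺: 36 e⁻, Z=37, Cs⁺: 54 e⁻, Z=55. Sc³⁺ < Y³⁺ (same group, period 4 vs 5); Y³⁺ < Sr²⁺ (isoelectronic, higher Z=39 is smaller); Sr²⁺ < Rb⁺ (isoelectronic, higher Z=38 is smaller); Rb⁺ < Cs⁺ (same group, period 5 vs 6).
Ordering: Sc³⁺ < Y³⁺ < Sr²⁺ < Rb⁺ < Cs⁺. The 3rd largest is Sr²⁺.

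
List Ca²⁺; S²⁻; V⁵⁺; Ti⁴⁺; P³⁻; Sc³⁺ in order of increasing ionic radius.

V⁵⁺ < Ti⁴⁺ < Sc³⁺ < Ca²⁺ < S²⁻ < P³⁻

These species are isoelectronic with 18 electrons. The only difference is the number of protons: V⁵⁺ (Z=23), Ti⁴⁺ (Z=22), Sc³⁺ (Z=21), Ca²⁺ (Z=20), S²⁻ (Z=16), P³⁻ (Z=15). The strongest nuclear pull (V⁵⁺) gives the smallest ion.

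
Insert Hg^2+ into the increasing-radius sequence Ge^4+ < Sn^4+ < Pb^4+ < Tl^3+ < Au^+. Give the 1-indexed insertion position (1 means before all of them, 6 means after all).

5

Ge^4+: 28 e⁻, Z=32, Sn^4+: 46 e⁻, Z=50, Pb^4+: 78 e⁻, Z=82, Tl^3+: 78 e⁻, Z=81, Hg^2+: 78 e⁻, Z=80, Au^+: 78 e⁻, Z=79. Ge^4+ < Sn^4+ (same group, 1 shell fewer); Sn^4+ < Pb^4+ (same group, period 5 vs 6); Pb^4+ < Tl^3+ (both 78 e⁻, Z=82>81); Tl^3+ < Hg^2+ (both 78 e⁻, Z=81>80); Hg^2+ < Au^+ (both 78 e⁻, Z=80>79).
Putting Hg^2+ in gives Ge^4+ < Sn^4+ < Pb^4+ < Tl^3+ < Hg^2+ < Au^+; it lands at slot 5.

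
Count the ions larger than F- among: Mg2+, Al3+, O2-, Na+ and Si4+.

Isoelectronic series (10 e⁻ each). Size is set by nuclear charge: more protons means a smaller ion. Si4+ (Z=14), Al3+ (Z=13), Mg2+ (Z=12), Na+ (Z=11), F- (Z=9), O2- (Z=8).
Ordering all of them (including F-) by radius gives Si4+ < Al3+ < Mg2+ < Na+ < F- < O2-. Count: 1.

1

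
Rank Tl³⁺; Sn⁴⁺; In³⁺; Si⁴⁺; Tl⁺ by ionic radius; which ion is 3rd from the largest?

Electron counts and nuclear charges: Si⁴⁺ has 10 e⁻ (Z=14), Sn⁴⁺ has 46 e⁻ (Z=50), In³⁺ has 46 e⁻ (Z=49), Tl³⁺ has 78 e⁻ (Z=81), Tl⁺ has 80 e⁻ (Z=81). Si⁴⁺ < Sn⁴⁺ (same group, 2 shells fewer); Sn⁴⁺ < In³⁺ (isoelectronic, higher Z=50 is smaller); In³⁺ < Tl³⁺ (same group, period 5 vs 6); Tl³⁺ < Tl⁺ (same element, +3 vs +1).
That gives Si⁴⁺ < Sn⁴⁺ < In³⁺ < Tl³⁺ < Tl⁺. From the largest end, number 3 is In³⁺.

In³⁺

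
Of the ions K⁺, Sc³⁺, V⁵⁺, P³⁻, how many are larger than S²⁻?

Isoelectronic series (18 e⁻ each). Size is set by nuclear charge: more protons means a smaller ion. V⁵⁺ (Z=23), Sc³⁺ (Z=21), K⁺ (Z=19), S²⁻ (Z=16), P³⁻ (Z=15).
Placing each against S²⁻: smaller — V⁵⁺, Sc³⁺, K⁺; larger — P³⁻. Count: 1.

1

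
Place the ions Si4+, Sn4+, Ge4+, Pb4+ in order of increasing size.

Same group, same charge. Going down the group adds an extra shell of electrons, so the ion gets larger: Si4+ is highest in the group and smallest.

Si4+ < Ge4+ < Sn4+ < Pb4+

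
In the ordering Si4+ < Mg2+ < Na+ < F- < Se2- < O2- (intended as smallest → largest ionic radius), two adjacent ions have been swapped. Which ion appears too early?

Se2-

Scanning neighbour by neighbour, only Se2-/O2- violates a trend: O2- and Se2- are in one column with the same charge; the lighter period-2 ion has 2 fewer shells and is smaller. That makes Se2- the one sitting a position early relative to where it belongs.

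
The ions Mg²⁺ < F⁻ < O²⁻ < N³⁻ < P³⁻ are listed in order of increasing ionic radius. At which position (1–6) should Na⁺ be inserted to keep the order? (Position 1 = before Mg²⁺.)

2

Work out protons and electrons: Mg²⁺: 10 e⁻, Z=12, Na⁺: 10 e⁻, Z=11, F⁻: 10 e⁻, Z=9, O²⁻: 10 e⁻, Z=8, N³⁻: 10 e⁻, Z=7, P³⁻: 18 e⁻, Z=15. Mg²⁺ < Na⁺ (both 10 e⁻, Z=12>11); Na⁺ < F⁻ (isoelectronic, higher Z=11 is smaller); F⁻ < O²⁻ (isoelectronic, higher Z=9 is smaller); O²⁻ < N³⁻ (both 10 e⁻, Z=8>7); N³⁻ < P³⁻ (same group, period 2 vs 3).
Putting Na⁺ in gives Mg²⁺ < Na⁺ < F⁻ < O²⁻ < N³⁻ < P³⁻; it lands at slot 2.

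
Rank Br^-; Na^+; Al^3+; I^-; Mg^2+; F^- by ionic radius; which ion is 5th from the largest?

Al^3+: 10 e⁻, Z=13, Mg^2+: 10 e⁻, Z=12, Na^+: 10 e⁻, Z=11, F^-: 10 e⁻, Z=9, Br^-: 36 e⁻, Z=35, I^-: 54 e⁻, Z=53. Al^3+ < Mg^2+ (isoelectronic, higher Z=13 is smaller); Mg^2+ < Na^+ (both 10 e⁻, Z=12>11); Na^+ < F^- (both 10 e⁻, Z=11>9); F^- < Br^- (same group, 2 shells fewer); Br^- < I^- (same group, 1 shell fewer).
Ordering: Al^3+ < Mg^2+ < Na^+ < F^- < Br^- < I^-. The 5th largest is Mg^2+.

Mg^2+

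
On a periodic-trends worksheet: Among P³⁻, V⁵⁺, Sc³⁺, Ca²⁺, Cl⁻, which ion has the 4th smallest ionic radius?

Cl⁻

All of these have 18 electrons (isoelectronic). With the same electron cloud, the ion with the most protons pulls it in tightest. Nuclear charges: V⁵⁺ (Z=23), Sc³⁺ (Z=21), Ca²⁺ (Z=20), Cl⁻ (Z=17), P³⁻ (Z=15). Highest Z is smallest.
So the order is V⁵⁺ < Sc³⁺ < Ca²⁺ < Cl⁻ < P³⁻; the 4th-smallest ion is Cl⁻.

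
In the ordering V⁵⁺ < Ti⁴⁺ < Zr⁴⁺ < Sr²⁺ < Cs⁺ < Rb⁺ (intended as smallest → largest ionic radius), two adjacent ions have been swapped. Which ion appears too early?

Cs⁺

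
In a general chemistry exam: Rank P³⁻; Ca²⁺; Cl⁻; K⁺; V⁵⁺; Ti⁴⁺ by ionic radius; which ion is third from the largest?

K⁺

These species are isoelectronic with 18 electrons. The only difference is the number of protons: V⁵⁺ (Z=23), Ti⁴⁺ (Z=22), Ca²⁺ (Z=20), K⁺ (Z=19), Cl⁻ (Z=17), P³⁻ (Z=15). The strongest nuclear pull (V⁵⁺) gives the smallest ion.
Ordering: V⁵⁺ < Ti⁴⁺ < Ca²⁺ < K⁺ < Cl⁻ < P³⁻. The third largest is K⁺.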